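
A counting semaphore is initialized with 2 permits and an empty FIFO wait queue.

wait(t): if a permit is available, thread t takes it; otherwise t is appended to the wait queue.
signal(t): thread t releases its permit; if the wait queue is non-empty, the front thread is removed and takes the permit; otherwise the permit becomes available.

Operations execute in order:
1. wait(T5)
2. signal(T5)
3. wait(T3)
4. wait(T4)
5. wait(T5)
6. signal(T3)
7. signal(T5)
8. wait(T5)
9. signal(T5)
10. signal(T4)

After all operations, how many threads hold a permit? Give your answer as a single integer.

Step 1: wait(T5) -> count=1 queue=[] holders={T5}
Step 2: signal(T5) -> count=2 queue=[] holders={none}
Step 3: wait(T3) -> count=1 queue=[] holders={T3}
Step 4: wait(T4) -> count=0 queue=[] holders={T3,T4}
Step 5: wait(T5) -> count=0 queue=[T5] holders={T3,T4}
Step 6: signal(T3) -> count=0 queue=[] holders={T4,T5}
Step 7: signal(T5) -> count=1 queue=[] holders={T4}
Step 8: wait(T5) -> count=0 queue=[] holders={T4,T5}
Step 9: signal(T5) -> count=1 queue=[] holders={T4}
Step 10: signal(T4) -> count=2 queue=[] holders={none}
Final holders: {none} -> 0 thread(s)

Answer: 0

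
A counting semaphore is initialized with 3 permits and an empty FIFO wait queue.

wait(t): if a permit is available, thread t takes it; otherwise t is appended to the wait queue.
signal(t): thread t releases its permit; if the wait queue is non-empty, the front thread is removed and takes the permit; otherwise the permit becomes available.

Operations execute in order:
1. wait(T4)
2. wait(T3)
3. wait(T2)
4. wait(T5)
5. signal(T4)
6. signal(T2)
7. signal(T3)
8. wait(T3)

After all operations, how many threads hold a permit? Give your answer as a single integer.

Answer: 2

Derivation:
Step 1: wait(T4) -> count=2 queue=[] holders={T4}
Step 2: wait(T3) -> count=1 queue=[] holders={T3,T4}
Step 3: wait(T2) -> count=0 queue=[] holders={T2,T3,T4}
Step 4: wait(T5) -> count=0 queue=[T5] holders={T2,T3,T4}
Step 5: signal(T4) -> count=0 queue=[] holders={T2,T3,T5}
Step 6: signal(T2) -> count=1 queue=[] holders={T3,T5}
Step 7: signal(T3) -> count=2 queue=[] holders={T5}
Step 8: wait(T3) -> count=1 queue=[] holders={T3,T5}
Final holders: {T3,T5} -> 2 thread(s)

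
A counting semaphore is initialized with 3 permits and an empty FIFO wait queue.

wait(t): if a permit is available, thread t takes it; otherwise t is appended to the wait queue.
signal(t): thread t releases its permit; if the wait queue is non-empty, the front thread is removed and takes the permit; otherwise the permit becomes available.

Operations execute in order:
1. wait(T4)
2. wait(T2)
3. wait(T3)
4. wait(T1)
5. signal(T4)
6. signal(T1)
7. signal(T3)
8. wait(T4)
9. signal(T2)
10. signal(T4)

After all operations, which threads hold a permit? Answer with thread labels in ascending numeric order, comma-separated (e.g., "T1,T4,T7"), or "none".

Step 1: wait(T4) -> count=2 queue=[] holders={T4}
Step 2: wait(T2) -> count=1 queue=[] holders={T2,T4}
Step 3: wait(T3) -> count=0 queue=[] holders={T2,T3,T4}
Step 4: wait(T1) -> count=0 queue=[T1] holders={T2,T3,T4}
Step 5: signal(T4) -> count=0 queue=[] holders={T1,T2,T3}
Step 6: signal(T1) -> count=1 queue=[] holders={T2,T3}
Step 7: signal(T3) -> count=2 queue=[] holders={T2}
Step 8: wait(T4) -> count=1 queue=[] holders={T2,T4}
Step 9: signal(T2) -> count=2 queue=[] holders={T4}
Step 10: signal(T4) -> count=3 queue=[] holders={none}
Final holders: none

Answer: none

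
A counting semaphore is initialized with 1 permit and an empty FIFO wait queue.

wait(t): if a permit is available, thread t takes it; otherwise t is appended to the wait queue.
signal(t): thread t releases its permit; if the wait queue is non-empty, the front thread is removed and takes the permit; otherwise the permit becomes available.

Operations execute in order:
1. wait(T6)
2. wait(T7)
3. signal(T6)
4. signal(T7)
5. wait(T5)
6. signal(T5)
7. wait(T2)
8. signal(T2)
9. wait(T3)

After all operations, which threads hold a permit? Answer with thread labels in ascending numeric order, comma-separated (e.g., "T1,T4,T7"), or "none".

Step 1: wait(T6) -> count=0 queue=[] holders={T6}
Step 2: wait(T7) -> count=0 queue=[T7] holders={T6}
Step 3: signal(T6) -> count=0 queue=[] holders={T7}
Step 4: signal(T7) -> count=1 queue=[] holders={none}
Step 5: wait(T5) -> count=0 queue=[] holders={T5}
Step 6: signal(T5) -> count=1 queue=[] holders={none}
Step 7: wait(T2) -> count=0 queue=[] holders={T2}
Step 8: signal(T2) -> count=1 queue=[] holders={none}
Step 9: wait(T3) -> count=0 queue=[] holders={T3}
Final holders: T3

Answer: T3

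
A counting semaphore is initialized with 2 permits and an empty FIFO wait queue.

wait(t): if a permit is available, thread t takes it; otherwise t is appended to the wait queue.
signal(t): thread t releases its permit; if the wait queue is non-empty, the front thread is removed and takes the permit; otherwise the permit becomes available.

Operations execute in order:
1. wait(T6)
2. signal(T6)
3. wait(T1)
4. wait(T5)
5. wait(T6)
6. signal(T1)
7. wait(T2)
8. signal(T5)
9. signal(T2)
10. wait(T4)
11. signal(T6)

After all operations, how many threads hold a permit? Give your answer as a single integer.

Step 1: wait(T6) -> count=1 queue=[] holders={T6}
Step 2: signal(T6) -> count=2 queue=[] holders={none}
Step 3: wait(T1) -> count=1 queue=[] holders={T1}
Step 4: wait(T5) -> count=0 queue=[] holders={T1,T5}
Step 5: wait(T6) -> count=0 queue=[T6] holders={T1,T5}
Step 6: signal(T1) -> count=0 queue=[] holders={T5,T6}
Step 7: wait(T2) -> count=0 queue=[T2] holders={T5,T6}
Step 8: signal(T5) -> count=0 queue=[] holders={T2,T6}
Step 9: signal(T2) -> count=1 queue=[] holders={T6}
Step 10: wait(T4) -> count=0 queue=[] holders={T4,T6}
Step 11: signal(T6) -> count=1 queue=[] holders={T4}
Final holders: {T4} -> 1 thread(s)

Answer: 1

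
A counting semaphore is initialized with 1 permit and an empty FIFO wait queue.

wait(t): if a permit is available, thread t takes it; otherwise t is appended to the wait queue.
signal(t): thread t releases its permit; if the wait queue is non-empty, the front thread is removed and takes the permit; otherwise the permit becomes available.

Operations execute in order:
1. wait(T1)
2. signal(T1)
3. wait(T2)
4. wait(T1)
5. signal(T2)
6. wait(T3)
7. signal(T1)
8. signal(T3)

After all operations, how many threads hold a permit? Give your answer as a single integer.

Answer: 0

Derivation:
Step 1: wait(T1) -> count=0 queue=[] holders={T1}
Step 2: signal(T1) -> count=1 queue=[] holders={none}
Step 3: wait(T2) -> count=0 queue=[] holders={T2}
Step 4: wait(T1) -> count=0 queue=[T1] holders={T2}
Step 5: signal(T2) -> count=0 queue=[] holders={T1}
Step 6: wait(T3) -> count=0 queue=[T3] holders={T1}
Step 7: signal(T1) -> count=0 queue=[] holders={T3}
Step 8: signal(T3) -> count=1 queue=[] holders={none}
Final holders: {none} -> 0 thread(s)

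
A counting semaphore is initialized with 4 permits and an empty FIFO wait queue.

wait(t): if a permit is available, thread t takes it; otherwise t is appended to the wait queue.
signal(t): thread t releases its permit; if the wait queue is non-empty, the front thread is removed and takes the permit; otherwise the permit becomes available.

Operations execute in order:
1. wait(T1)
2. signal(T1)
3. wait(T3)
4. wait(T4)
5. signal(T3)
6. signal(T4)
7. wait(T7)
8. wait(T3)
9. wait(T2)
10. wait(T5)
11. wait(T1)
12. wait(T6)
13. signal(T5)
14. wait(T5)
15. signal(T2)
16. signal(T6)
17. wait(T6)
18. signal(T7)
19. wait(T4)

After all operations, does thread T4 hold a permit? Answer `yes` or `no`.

Answer: no

Derivation:
Step 1: wait(T1) -> count=3 queue=[] holders={T1}
Step 2: signal(T1) -> count=4 queue=[] holders={none}
Step 3: wait(T3) -> count=3 queue=[] holders={T3}
Step 4: wait(T4) -> count=2 queue=[] holders={T3,T4}
Step 5: signal(T3) -> count=3 queue=[] holders={T4}
Step 6: signal(T4) -> count=4 queue=[] holders={none}
Step 7: wait(T7) -> count=3 queue=[] holders={T7}
Step 8: wait(T3) -> count=2 queue=[] holders={T3,T7}
Step 9: wait(T2) -> count=1 queue=[] holders={T2,T3,T7}
Step 10: wait(T5) -> count=0 queue=[] holders={T2,T3,T5,T7}
Step 11: wait(T1) -> count=0 queue=[T1] holders={T2,T3,T5,T7}
Step 12: wait(T6) -> count=0 queue=[T1,T6] holders={T2,T3,T5,T7}
Step 13: signal(T5) -> count=0 queue=[T6] holders={T1,T2,T3,T7}
Step 14: wait(T5) -> count=0 queue=[T6,T5] holders={T1,T2,T3,T7}
Step 15: signal(T2) -> count=0 queue=[T5] holders={T1,T3,T6,T7}
Step 16: signal(T6) -> count=0 queue=[] holders={T1,T3,T5,T7}
Step 17: wait(T6) -> count=0 queue=[T6] holders={T1,T3,T5,T7}
Step 18: signal(T7) -> count=0 queue=[] holders={T1,T3,T5,T6}
Step 19: wait(T4) -> count=0 queue=[T4] holders={T1,T3,T5,T6}
Final holders: {T1,T3,T5,T6} -> T4 not in holders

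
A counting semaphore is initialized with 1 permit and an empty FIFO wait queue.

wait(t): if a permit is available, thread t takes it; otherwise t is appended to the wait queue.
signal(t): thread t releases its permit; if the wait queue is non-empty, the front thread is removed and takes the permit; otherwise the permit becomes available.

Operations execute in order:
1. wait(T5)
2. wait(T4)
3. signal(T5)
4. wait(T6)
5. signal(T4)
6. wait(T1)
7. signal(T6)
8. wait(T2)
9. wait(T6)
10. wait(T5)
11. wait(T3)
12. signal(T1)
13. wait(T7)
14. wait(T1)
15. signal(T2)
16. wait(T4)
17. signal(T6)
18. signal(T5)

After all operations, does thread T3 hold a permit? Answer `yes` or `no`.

Answer: yes

Derivation:
Step 1: wait(T5) -> count=0 queue=[] holders={T5}
Step 2: wait(T4) -> count=0 queue=[T4] holders={T5}
Step 3: signal(T5) -> count=0 queue=[] holders={T4}
Step 4: wait(T6) -> count=0 queue=[T6] holders={T4}
Step 5: signal(T4) -> count=0 queue=[] holders={T6}
Step 6: wait(T1) -> count=0 queue=[T1] holders={T6}
Step 7: signal(T6) -> count=0 queue=[] holders={T1}
Step 8: wait(T2) -> count=0 queue=[T2] holders={T1}
Step 9: wait(T6) -> count=0 queue=[T2,T6] holders={T1}
Step 10: wait(T5) -> count=0 queue=[T2,T6,T5] holders={T1}
Step 11: wait(T3) -> count=0 queue=[T2,T6,T5,T3] holders={T1}
Step 12: signal(T1) -> count=0 queue=[T6,T5,T3] holders={T2}
Step 13: wait(T7) -> count=0 queue=[T6,T5,T3,T7] holders={T2}
Step 14: wait(T1) -> count=0 queue=[T6,T5,T3,T7,T1] holders={T2}
Step 15: signal(T2) -> count=0 queue=[T5,T3,T7,T1] holders={T6}
Step 16: wait(T4) -> count=0 queue=[T5,T3,T7,T1,T4] holders={T6}
Step 17: signal(T6) -> count=0 queue=[T3,T7,T1,T4] holders={T5}
Step 18: signal(T5) -> count=0 queue=[T7,T1,T4] holders={T3}
Final holders: {T3} -> T3 in holders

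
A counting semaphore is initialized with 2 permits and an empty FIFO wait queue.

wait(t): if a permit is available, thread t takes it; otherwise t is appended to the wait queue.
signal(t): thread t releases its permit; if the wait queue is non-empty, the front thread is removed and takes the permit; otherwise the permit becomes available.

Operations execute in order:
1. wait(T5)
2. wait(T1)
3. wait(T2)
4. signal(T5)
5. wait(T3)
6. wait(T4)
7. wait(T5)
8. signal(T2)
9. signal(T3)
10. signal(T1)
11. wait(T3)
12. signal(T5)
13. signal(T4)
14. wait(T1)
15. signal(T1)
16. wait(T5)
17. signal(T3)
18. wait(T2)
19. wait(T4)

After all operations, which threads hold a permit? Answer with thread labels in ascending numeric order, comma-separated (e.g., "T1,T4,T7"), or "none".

Answer: T2,T5

Derivation:
Step 1: wait(T5) -> count=1 queue=[] holders={T5}
Step 2: wait(T1) -> count=0 queue=[] holders={T1,T5}
Step 3: wait(T2) -> count=0 queue=[T2] holders={T1,T5}
Step 4: signal(T5) -> count=0 queue=[] holders={T1,T2}
Step 5: wait(T3) -> count=0 queue=[T3] holders={T1,T2}
Step 6: wait(T4) -> count=0 queue=[T3,T4] holders={T1,T2}
Step 7: wait(T5) -> count=0 queue=[T3,T4,T5] holders={T1,T2}
Step 8: signal(T2) -> count=0 queue=[T4,T5] holders={T1,T3}
Step 9: signal(T3) -> count=0 queue=[T5] holders={T1,T4}
Step 10: signal(T1) -> count=0 queue=[] holders={T4,T5}
Step 11: wait(T3) -> count=0 queue=[T3] holders={T4,T5}
Step 12: signal(T5) -> count=0 queue=[] holders={T3,T4}
Step 13: signal(T4) -> count=1 queue=[] holders={T3}
Step 14: wait(T1) -> count=0 queue=[] holders={T1,T3}
Step 15: signal(T1) -> count=1 queue=[] holders={T3}
Step 16: wait(T5) -> count=0 queue=[] holders={T3,T5}
Step 17: signal(T3) -> count=1 queue=[] holders={T5}
Step 18: wait(T2) -> count=0 queue=[] holders={T2,T5}
Step 19: wait(T4) -> count=0 queue=[T4] holders={T2,T5}
Final holders: T2,T5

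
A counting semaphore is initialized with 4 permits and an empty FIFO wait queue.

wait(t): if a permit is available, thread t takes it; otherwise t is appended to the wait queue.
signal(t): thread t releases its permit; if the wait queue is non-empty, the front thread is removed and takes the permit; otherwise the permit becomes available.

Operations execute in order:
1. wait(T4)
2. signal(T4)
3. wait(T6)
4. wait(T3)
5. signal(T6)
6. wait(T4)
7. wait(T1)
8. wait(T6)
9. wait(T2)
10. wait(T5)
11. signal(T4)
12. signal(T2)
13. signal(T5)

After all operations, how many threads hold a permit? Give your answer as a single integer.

Answer: 3

Derivation:
Step 1: wait(T4) -> count=3 queue=[] holders={T4}
Step 2: signal(T4) -> count=4 queue=[] holders={none}
Step 3: wait(T6) -> count=3 queue=[] holders={T6}
Step 4: wait(T3) -> count=2 queue=[] holders={T3,T6}
Step 5: signal(T6) -> count=3 queue=[] holders={T3}
Step 6: wait(T4) -> count=2 queue=[] holders={T3,T4}
Step 7: wait(T1) -> count=1 queue=[] holders={T1,T3,T4}
Step 8: wait(T6) -> count=0 queue=[] holders={T1,T3,T4,T6}
Step 9: wait(T2) -> count=0 queue=[T2] holders={T1,T3,T4,T6}
Step 10: wait(T5) -> count=0 queue=[T2,T5] holders={T1,T3,T4,T6}
Step 11: signal(T4) -> count=0 queue=[T5] holders={T1,T2,T3,T6}
Step 12: signal(T2) -> count=0 queue=[] holders={T1,T3,T5,T6}
Step 13: signal(T5) -> count=1 queue=[] holders={T1,T3,T6}
Final holders: {T1,T3,T6} -> 3 thread(s)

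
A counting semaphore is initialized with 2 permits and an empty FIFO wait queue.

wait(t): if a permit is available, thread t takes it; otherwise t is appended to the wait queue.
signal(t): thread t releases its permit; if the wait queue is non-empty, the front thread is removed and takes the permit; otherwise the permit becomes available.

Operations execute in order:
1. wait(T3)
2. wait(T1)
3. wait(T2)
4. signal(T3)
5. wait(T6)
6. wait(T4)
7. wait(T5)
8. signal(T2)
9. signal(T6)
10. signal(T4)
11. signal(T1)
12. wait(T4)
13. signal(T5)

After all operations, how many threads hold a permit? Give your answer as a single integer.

Step 1: wait(T3) -> count=1 queue=[] holders={T3}
Step 2: wait(T1) -> count=0 queue=[] holders={T1,T3}
Step 3: wait(T2) -> count=0 queue=[T2] holders={T1,T3}
Step 4: signal(T3) -> count=0 queue=[] holders={T1,T2}
Step 5: wait(T6) -> count=0 queue=[T6] holders={T1,T2}
Step 6: wait(T4) -> count=0 queue=[T6,T4] holders={T1,T2}
Step 7: wait(T5) -> count=0 queue=[T6,T4,T5] holders={T1,T2}
Step 8: signal(T2) -> count=0 queue=[T4,T5] holders={T1,T6}
Step 9: signal(T6) -> count=0 queue=[T5] holders={T1,T4}
Step 10: signal(T4) -> count=0 queue=[] holders={T1,T5}
Step 11: signal(T1) -> count=1 queue=[] holders={T5}
Step 12: wait(T4) -> count=0 queue=[] holders={T4,T5}
Step 13: signal(T5) -> count=1 queue=[] holders={T4}
Final holders: {T4} -> 1 thread(s)

Answer: 1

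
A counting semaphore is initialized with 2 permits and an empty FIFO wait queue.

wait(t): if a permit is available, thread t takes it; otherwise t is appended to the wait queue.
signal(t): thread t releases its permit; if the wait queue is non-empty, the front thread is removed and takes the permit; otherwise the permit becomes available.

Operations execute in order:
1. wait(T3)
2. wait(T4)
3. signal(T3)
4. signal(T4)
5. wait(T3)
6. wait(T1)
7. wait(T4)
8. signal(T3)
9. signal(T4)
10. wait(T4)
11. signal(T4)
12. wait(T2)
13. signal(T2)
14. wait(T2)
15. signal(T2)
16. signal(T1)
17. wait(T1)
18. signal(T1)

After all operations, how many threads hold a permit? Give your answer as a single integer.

Step 1: wait(T3) -> count=1 queue=[] holders={T3}
Step 2: wait(T4) -> count=0 queue=[] holders={T3,T4}
Step 3: signal(T3) -> count=1 queue=[] holders={T4}
Step 4: signal(T4) -> count=2 queue=[] holders={none}
Step 5: wait(T3) -> count=1 queue=[] holders={T3}
Step 6: wait(T1) -> count=0 queue=[] holders={T1,T3}
Step 7: wait(T4) -> count=0 queue=[T4] holders={T1,T3}
Step 8: signal(T3) -> count=0 queue=[] holders={T1,T4}
Step 9: signal(T4) -> count=1 queue=[] holders={T1}
Step 10: wait(T4) -> count=0 queue=[] holders={T1,T4}
Step 11: signal(T4) -> count=1 queue=[] holders={T1}
Step 12: wait(T2) -> count=0 queue=[] holders={T1,T2}
Step 13: signal(T2) -> count=1 queue=[] holders={T1}
Step 14: wait(T2) -> count=0 queue=[] holders={T1,T2}
Step 15: signal(T2) -> count=1 queue=[] holders={T1}
Step 16: signal(T1) -> count=2 queue=[] holders={none}
Step 17: wait(T1) -> count=1 queue=[] holders={T1}
Step 18: signal(T1) -> count=2 queue=[] holders={none}
Final holders: {none} -> 0 thread(s)

Answer: 0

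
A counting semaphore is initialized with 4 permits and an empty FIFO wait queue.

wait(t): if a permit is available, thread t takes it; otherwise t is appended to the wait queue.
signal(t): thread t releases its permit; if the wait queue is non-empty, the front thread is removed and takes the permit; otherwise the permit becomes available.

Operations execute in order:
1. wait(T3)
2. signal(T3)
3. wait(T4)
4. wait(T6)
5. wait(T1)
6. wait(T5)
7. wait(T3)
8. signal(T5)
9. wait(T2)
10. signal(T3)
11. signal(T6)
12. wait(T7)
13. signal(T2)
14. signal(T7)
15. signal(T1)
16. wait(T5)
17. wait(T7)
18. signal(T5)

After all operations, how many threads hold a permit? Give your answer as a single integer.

Step 1: wait(T3) -> count=3 queue=[] holders={T3}
Step 2: signal(T3) -> count=4 queue=[] holders={none}
Step 3: wait(T4) -> count=3 queue=[] holders={T4}
Step 4: wait(T6) -> count=2 queue=[] holders={T4,T6}
Step 5: wait(T1) -> count=1 queue=[] holders={T1,T4,T6}
Step 6: wait(T5) -> count=0 queue=[] holders={T1,T4,T5,T6}
Step 7: wait(T3) -> count=0 queue=[T3] holders={T1,T4,T5,T6}
Step 8: signal(T5) -> count=0 queue=[] holders={T1,T3,T4,T6}
Step 9: wait(T2) -> count=0 queue=[T2] holders={T1,T3,T4,T6}
Step 10: signal(T3) -> count=0 queue=[] holders={T1,T2,T4,T6}
Step 11: signal(T6) -> count=1 queue=[] holders={T1,T2,T4}
Step 12: wait(T7) -> count=0 queue=[] holders={T1,T2,T4,T7}
Step 13: signal(T2) -> count=1 queue=[] holders={T1,T4,T7}
Step 14: signal(T7) -> count=2 queue=[] holders={T1,T4}
Step 15: signal(T1) -> count=3 queue=[] holders={T4}
Step 16: wait(T5) -> count=2 queue=[] holders={T4,T5}
Step 17: wait(T7) -> count=1 queue=[] holders={T4,T5,T7}
Step 18: signal(T5) -> count=2 queue=[] holders={T4,T7}
Final holders: {T4,T7} -> 2 thread(s)

Answer: 2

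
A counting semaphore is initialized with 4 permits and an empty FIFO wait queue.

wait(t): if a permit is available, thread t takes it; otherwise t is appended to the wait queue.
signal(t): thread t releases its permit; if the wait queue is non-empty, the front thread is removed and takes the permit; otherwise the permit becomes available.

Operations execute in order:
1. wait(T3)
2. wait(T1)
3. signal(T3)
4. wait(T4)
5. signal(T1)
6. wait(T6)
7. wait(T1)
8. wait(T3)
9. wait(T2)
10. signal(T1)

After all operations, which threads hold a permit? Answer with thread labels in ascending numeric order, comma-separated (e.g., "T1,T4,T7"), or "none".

Answer: T2,T3,T4,T6

Derivation:
Step 1: wait(T3) -> count=3 queue=[] holders={T3}
Step 2: wait(T1) -> count=2 queue=[] holders={T1,T3}
Step 3: signal(T3) -> count=3 queue=[] holders={T1}
Step 4: wait(T4) -> count=2 queue=[] holders={T1,T4}
Step 5: signal(T1) -> count=3 queue=[] holders={T4}
Step 6: wait(T6) -> count=2 queue=[] holders={T4,T6}
Step 7: wait(T1) -> count=1 queue=[] holders={T1,T4,T6}
Step 8: wait(T3) -> count=0 queue=[] holders={T1,T3,T4,T6}
Step 9: wait(T2) -> count=0 queue=[T2] holders={T1,T3,T4,T6}
Step 10: signal(T1) -> count=0 queue=[] holders={T2,T3,T4,T6}
Final holders: T2,T3,T4,T6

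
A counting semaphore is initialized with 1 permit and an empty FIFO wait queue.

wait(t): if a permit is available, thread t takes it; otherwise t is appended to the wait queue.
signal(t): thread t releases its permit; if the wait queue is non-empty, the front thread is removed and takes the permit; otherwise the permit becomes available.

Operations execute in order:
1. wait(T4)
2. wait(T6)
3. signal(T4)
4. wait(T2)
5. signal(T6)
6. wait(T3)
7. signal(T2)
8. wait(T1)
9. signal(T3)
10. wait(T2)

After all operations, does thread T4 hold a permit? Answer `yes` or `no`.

Step 1: wait(T4) -> count=0 queue=[] holders={T4}
Step 2: wait(T6) -> count=0 queue=[T6] holders={T4}
Step 3: signal(T4) -> count=0 queue=[] holders={T6}
Step 4: wait(T2) -> count=0 queue=[T2] holders={T6}
Step 5: signal(T6) -> count=0 queue=[] holders={T2}
Step 6: wait(T3) -> count=0 queue=[T3] holders={T2}
Step 7: signal(T2) -> count=0 queue=[] holders={T3}
Step 8: wait(T1) -> count=0 queue=[T1] holders={T3}
Step 9: signal(T3) -> count=0 queue=[] holders={T1}
Step 10: wait(T2) -> count=0 queue=[T2] holders={T1}
Final holders: {T1} -> T4 not in holders

Answer: no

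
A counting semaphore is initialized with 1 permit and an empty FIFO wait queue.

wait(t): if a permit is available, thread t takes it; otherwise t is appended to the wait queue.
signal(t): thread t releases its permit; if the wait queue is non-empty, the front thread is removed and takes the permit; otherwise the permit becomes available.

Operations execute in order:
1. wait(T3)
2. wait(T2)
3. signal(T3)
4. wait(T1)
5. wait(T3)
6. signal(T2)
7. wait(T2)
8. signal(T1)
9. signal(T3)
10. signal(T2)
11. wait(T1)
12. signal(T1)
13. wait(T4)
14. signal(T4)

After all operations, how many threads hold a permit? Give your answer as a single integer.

Step 1: wait(T3) -> count=0 queue=[] holders={T3}
Step 2: wait(T2) -> count=0 queue=[T2] holders={T3}
Step 3: signal(T3) -> count=0 queue=[] holders={T2}
Step 4: wait(T1) -> count=0 queue=[T1] holders={T2}
Step 5: wait(T3) -> count=0 queue=[T1,T3] holders={T2}
Step 6: signal(T2) -> count=0 queue=[T3] holders={T1}
Step 7: wait(T2) -> count=0 queue=[T3,T2] holders={T1}
Step 8: signal(T1) -> count=0 queue=[T2] holders={T3}
Step 9: signal(T3) -> count=0 queue=[] holders={T2}
Step 10: signal(T2) -> count=1 queue=[] holders={none}
Step 11: wait(T1) -> count=0 queue=[] holders={T1}
Step 12: signal(T1) -> count=1 queue=[] holders={none}
Step 13: wait(T4) -> count=0 queue=[] holders={T4}
Step 14: signal(T4) -> count=1 queue=[] holders={none}
Final holders: {none} -> 0 thread(s)

Answer: 0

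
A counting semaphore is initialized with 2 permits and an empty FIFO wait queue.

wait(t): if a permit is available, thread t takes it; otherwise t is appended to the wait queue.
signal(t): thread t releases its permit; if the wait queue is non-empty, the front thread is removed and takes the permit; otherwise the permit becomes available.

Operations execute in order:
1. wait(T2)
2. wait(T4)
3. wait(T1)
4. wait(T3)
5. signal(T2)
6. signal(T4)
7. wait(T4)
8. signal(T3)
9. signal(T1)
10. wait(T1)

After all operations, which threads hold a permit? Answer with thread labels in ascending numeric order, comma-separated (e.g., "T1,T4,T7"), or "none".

Step 1: wait(T2) -> count=1 queue=[] holders={T2}
Step 2: wait(T4) -> count=0 queue=[] holders={T2,T4}
Step 3: wait(T1) -> count=0 queue=[T1] holders={T2,T4}
Step 4: wait(T3) -> count=0 queue=[T1,T3] holders={T2,T4}
Step 5: signal(T2) -> count=0 queue=[T3] holders={T1,T4}
Step 6: signal(T4) -> count=0 queue=[] holders={T1,T3}
Step 7: wait(T4) -> count=0 queue=[T4] holders={T1,T3}
Step 8: signal(T3) -> count=0 queue=[] holders={T1,T4}
Step 9: signal(T1) -> count=1 queue=[] holders={T4}
Step 10: wait(T1) -> count=0 queue=[] holders={T1,T4}
Final holders: T1,T4

Answer: T1,T4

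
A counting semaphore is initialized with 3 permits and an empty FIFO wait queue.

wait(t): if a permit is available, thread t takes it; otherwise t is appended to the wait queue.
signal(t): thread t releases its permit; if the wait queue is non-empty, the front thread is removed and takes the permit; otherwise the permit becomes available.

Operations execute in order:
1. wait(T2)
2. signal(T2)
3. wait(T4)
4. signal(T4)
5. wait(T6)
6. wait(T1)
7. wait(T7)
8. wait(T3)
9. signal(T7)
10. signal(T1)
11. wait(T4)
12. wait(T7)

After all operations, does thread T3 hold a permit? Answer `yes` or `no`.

Answer: yes

Derivation:
Step 1: wait(T2) -> count=2 queue=[] holders={T2}
Step 2: signal(T2) -> count=3 queue=[] holders={none}
Step 3: wait(T4) -> count=2 queue=[] holders={T4}
Step 4: signal(T4) -> count=3 queue=[] holders={none}
Step 5: wait(T6) -> count=2 queue=[] holders={T6}
Step 6: wait(T1) -> count=1 queue=[] holders={T1,T6}
Step 7: wait(T7) -> count=0 queue=[] holders={T1,T6,T7}
Step 8: wait(T3) -> count=0 queue=[T3] holders={T1,T6,T7}
Step 9: signal(T7) -> count=0 queue=[] holders={T1,T3,T6}
Step 10: signal(T1) -> count=1 queue=[] holders={T3,T6}
Step 11: wait(T4) -> count=0 queue=[] holders={T3,T4,T6}
Step 12: wait(T7) -> count=0 queue=[T7] holders={T3,T4,T6}
Final holders: {T3,T4,T6} -> T3 in holders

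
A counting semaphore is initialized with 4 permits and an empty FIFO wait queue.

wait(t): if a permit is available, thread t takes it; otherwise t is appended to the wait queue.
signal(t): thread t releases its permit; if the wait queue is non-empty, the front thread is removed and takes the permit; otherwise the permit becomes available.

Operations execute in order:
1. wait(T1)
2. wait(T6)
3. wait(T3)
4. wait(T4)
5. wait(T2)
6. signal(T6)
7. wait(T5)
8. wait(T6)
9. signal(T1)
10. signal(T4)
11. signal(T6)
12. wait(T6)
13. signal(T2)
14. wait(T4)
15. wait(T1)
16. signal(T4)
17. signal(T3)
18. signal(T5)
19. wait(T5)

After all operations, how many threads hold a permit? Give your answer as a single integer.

Step 1: wait(T1) -> count=3 queue=[] holders={T1}
Step 2: wait(T6) -> count=2 queue=[] holders={T1,T6}
Step 3: wait(T3) -> count=1 queue=[] holders={T1,T3,T6}
Step 4: wait(T4) -> count=0 queue=[] holders={T1,T3,T4,T6}
Step 5: wait(T2) -> count=0 queue=[T2] holders={T1,T3,T4,T6}
Step 6: signal(T6) -> count=0 queue=[] holders={T1,T2,T3,T4}
Step 7: wait(T5) -> count=0 queue=[T5] holders={T1,T2,T3,T4}
Step 8: wait(T6) -> count=0 queue=[T5,T6] holders={T1,T2,T3,T4}
Step 9: signal(T1) -> count=0 queue=[T6] holders={T2,T3,T4,T5}
Step 10: signal(T4) -> count=0 queue=[] holders={T2,T3,T5,T6}
Step 11: signal(T6) -> count=1 queue=[] holders={T2,T3,T5}
Step 12: wait(T6) -> count=0 queue=[] holders={T2,T3,T5,T6}
Step 13: signal(T2) -> count=1 queue=[] holders={T3,T5,T6}
Step 14: wait(T4) -> count=0 queue=[] holders={T3,T4,T5,T6}
Step 15: wait(T1) -> count=0 queue=[T1] holders={T3,T4,T5,T6}
Step 16: signal(T4) -> count=0 queue=[] holders={T1,T3,T5,T6}
Step 17: signal(T3) -> count=1 queue=[] holders={T1,T5,T6}
Step 18: signal(T5) -> count=2 queue=[] holders={T1,T6}
Step 19: wait(T5) -> count=1 queue=[] holders={T1,T5,T6}
Final holders: {T1,T5,T6} -> 3 thread(s)

Answer: 3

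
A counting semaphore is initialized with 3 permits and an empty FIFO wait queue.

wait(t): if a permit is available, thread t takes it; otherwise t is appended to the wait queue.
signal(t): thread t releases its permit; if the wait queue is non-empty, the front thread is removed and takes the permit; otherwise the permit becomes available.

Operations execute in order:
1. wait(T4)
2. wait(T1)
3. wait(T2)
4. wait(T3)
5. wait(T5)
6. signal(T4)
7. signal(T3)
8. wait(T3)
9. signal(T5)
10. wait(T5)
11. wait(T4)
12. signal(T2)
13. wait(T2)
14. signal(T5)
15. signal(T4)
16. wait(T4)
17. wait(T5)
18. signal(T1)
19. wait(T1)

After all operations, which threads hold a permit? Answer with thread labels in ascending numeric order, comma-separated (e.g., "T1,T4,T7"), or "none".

Step 1: wait(T4) -> count=2 queue=[] holders={T4}
Step 2: wait(T1) -> count=1 queue=[] holders={T1,T4}
Step 3: wait(T2) -> count=0 queue=[] holders={T1,T2,T4}
Step 4: wait(T3) -> count=0 queue=[T3] holders={T1,T2,T4}
Step 5: wait(T5) -> count=0 queue=[T3,T5] holders={T1,T2,T4}
Step 6: signal(T4) -> count=0 queue=[T5] holders={T1,T2,T3}
Step 7: signal(T3) -> count=0 queue=[] holders={T1,T2,T5}
Step 8: wait(T3) -> count=0 queue=[T3] holders={T1,T2,T5}
Step 9: signal(T5) -> count=0 queue=[] holders={T1,T2,T3}
Step 10: wait(T5) -> count=0 queue=[T5] holders={T1,T2,T3}
Step 11: wait(T4) -> count=0 queue=[T5,T4] holders={T1,T2,T3}
Step 12: signal(T2) -> count=0 queue=[T4] holders={T1,T3,T5}
Step 13: wait(T2) -> count=0 queue=[T4,T2] holders={T1,T3,T5}
Step 14: signal(T5) -> count=0 queue=[T2] holders={T1,T3,T4}
Step 15: signal(T4) -> count=0 queue=[] holders={T1,T2,T3}
Step 16: wait(T4) -> count=0 queue=[T4] holders={T1,T2,T3}
Step 17: wait(T5) -> count=0 queue=[T4,T5] holders={T1,T2,T3}
Step 18: signal(T1) -> count=0 queue=[T5] holders={T2,T3,T4}
Step 19: wait(T1) -> count=0 queue=[T5,T1] holders={T2,T3,T4}
Final holders: T2,T3,T4

Answer: T2,T3,T4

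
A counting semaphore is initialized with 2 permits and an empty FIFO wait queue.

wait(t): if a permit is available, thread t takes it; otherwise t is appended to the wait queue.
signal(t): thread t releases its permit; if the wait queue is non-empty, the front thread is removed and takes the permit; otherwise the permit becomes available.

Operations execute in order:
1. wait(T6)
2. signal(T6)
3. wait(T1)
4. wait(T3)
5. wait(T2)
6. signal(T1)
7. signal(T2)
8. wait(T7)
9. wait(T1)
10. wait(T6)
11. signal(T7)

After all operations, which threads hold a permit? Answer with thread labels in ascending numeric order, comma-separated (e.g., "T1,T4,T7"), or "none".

Step 1: wait(T6) -> count=1 queue=[] holders={T6}
Step 2: signal(T6) -> count=2 queue=[] holders={none}
Step 3: wait(T1) -> count=1 queue=[] holders={T1}
Step 4: wait(T3) -> count=0 queue=[] holders={T1,T3}
Step 5: wait(T2) -> count=0 queue=[T2] holders={T1,T3}
Step 6: signal(T1) -> count=0 queue=[] holders={T2,T3}
Step 7: signal(T2) -> count=1 queue=[] holders={T3}
Step 8: wait(T7) -> count=0 queue=[] holders={T3,T7}
Step 9: wait(T1) -> count=0 queue=[T1] holders={T3,T7}
Step 10: wait(T6) -> count=0 queue=[T1,T6] holders={T3,T7}
Step 11: signal(T7) -> count=0 queue=[T6] holders={T1,T3}
Final holders: T1,T3

Answer: T1,T3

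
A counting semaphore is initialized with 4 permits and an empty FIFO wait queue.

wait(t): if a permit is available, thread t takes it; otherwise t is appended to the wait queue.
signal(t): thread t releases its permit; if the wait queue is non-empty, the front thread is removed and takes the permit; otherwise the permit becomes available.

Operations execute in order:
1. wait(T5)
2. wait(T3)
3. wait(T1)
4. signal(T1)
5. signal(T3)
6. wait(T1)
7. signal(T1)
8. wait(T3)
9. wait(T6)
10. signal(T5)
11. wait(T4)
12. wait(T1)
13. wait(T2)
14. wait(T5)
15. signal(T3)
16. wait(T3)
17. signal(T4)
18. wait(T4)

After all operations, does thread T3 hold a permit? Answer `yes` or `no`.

Step 1: wait(T5) -> count=3 queue=[] holders={T5}
Step 2: wait(T3) -> count=2 queue=[] holders={T3,T5}
Step 3: wait(T1) -> count=1 queue=[] holders={T1,T3,T5}
Step 4: signal(T1) -> count=2 queue=[] holders={T3,T5}
Step 5: signal(T3) -> count=3 queue=[] holders={T5}
Step 6: wait(T1) -> count=2 queue=[] holders={T1,T5}
Step 7: signal(T1) -> count=3 queue=[] holders={T5}
Step 8: wait(T3) -> count=2 queue=[] holders={T3,T5}
Step 9: wait(T6) -> count=1 queue=[] holders={T3,T5,T6}
Step 10: signal(T5) -> count=2 queue=[] holders={T3,T6}
Step 11: wait(T4) -> count=1 queue=[] holders={T3,T4,T6}
Step 12: wait(T1) -> count=0 queue=[] holders={T1,T3,T4,T6}
Step 13: wait(T2) -> count=0 queue=[T2] holders={T1,T3,T4,T6}
Step 14: wait(T5) -> count=0 queue=[T2,T5] holders={T1,T3,T4,T6}
Step 15: signal(T3) -> count=0 queue=[T5] holders={T1,T2,T4,T6}
Step 16: wait(T3) -> count=0 queue=[T5,T3] holders={T1,T2,T4,T6}
Step 17: signal(T4) -> count=0 queue=[T3] holders={T1,T2,T5,T6}
Step 18: wait(T4) -> count=0 queue=[T3,T4] holders={T1,T2,T5,T6}
Final holders: {T1,T2,T5,T6} -> T3 not in holders

Answer: no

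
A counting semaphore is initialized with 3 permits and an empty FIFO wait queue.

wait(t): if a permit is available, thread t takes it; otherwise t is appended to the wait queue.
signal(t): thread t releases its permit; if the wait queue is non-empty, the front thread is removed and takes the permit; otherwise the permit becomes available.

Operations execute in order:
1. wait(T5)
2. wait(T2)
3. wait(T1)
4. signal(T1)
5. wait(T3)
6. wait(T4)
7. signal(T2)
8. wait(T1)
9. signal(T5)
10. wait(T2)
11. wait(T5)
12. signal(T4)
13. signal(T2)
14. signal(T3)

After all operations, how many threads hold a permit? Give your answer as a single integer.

Answer: 2

Derivation:
Step 1: wait(T5) -> count=2 queue=[] holders={T5}
Step 2: wait(T2) -> count=1 queue=[] holders={T2,T5}
Step 3: wait(T1) -> count=0 queue=[] holders={T1,T2,T5}
Step 4: signal(T1) -> count=1 queue=[] holders={T2,T5}
Step 5: wait(T3) -> count=0 queue=[] holders={T2,T3,T5}
Step 6: wait(T4) -> count=0 queue=[T4] holders={T2,T3,T5}
Step 7: signal(T2) -> count=0 queue=[] holders={T3,T4,T5}
Step 8: wait(T1) -> count=0 queue=[T1] holders={T3,T4,T5}
Step 9: signal(T5) -> count=0 queue=[] holders={T1,T3,T4}
Step 10: wait(T2) -> count=0 queue=[T2] holders={T1,T3,T4}
Step 11: wait(T5) -> count=0 queue=[T2,T5] holders={T1,T3,T4}
Step 12: signal(T4) -> count=0 queue=[T5] holders={T1,T2,T3}
Step 13: signal(T2) -> count=0 queue=[] holders={T1,T3,T5}
Step 14: signal(T3) -> count=1 queue=[] holders={T1,T5}
Final holders: {T1,T5} -> 2 thread(s)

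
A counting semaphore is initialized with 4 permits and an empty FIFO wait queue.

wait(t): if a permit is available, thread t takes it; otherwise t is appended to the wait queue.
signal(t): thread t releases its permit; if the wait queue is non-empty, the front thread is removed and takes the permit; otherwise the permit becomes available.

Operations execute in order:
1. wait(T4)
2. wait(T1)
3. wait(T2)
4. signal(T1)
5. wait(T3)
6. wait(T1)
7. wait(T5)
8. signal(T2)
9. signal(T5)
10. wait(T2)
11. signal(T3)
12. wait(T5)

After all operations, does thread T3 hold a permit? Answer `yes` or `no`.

Answer: no

Derivation:
Step 1: wait(T4) -> count=3 queue=[] holders={T4}
Step 2: wait(T1) -> count=2 queue=[] holders={T1,T4}
Step 3: wait(T2) -> count=1 queue=[] holders={T1,T2,T4}
Step 4: signal(T1) -> count=2 queue=[] holders={T2,T4}
Step 5: wait(T3) -> count=1 queue=[] holders={T2,T3,T4}
Step 6: wait(T1) -> count=0 queue=[] holders={T1,T2,T3,T4}
Step 7: wait(T5) -> count=0 queue=[T5] holders={T1,T2,T3,T4}
Step 8: signal(T2) -> count=0 queue=[] holders={T1,T3,T4,T5}
Step 9: signal(T5) -> count=1 queue=[] holders={T1,T3,T4}
Step 10: wait(T2) -> count=0 queue=[] holders={T1,T2,T3,T4}
Step 11: signal(T3) -> count=1 queue=[] holders={T1,T2,T4}
Step 12: wait(T5) -> count=0 queue=[] holders={T1,T2,T4,T5}
Final holders: {T1,T2,T4,T5} -> T3 not in holders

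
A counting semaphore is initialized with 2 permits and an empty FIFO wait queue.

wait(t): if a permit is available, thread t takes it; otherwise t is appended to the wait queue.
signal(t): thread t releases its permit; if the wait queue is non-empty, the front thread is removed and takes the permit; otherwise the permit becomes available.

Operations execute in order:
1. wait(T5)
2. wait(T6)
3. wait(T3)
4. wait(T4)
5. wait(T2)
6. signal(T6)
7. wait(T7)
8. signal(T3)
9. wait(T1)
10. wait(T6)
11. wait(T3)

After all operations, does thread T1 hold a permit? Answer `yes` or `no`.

Answer: no

Derivation:
Step 1: wait(T5) -> count=1 queue=[] holders={T5}
Step 2: wait(T6) -> count=0 queue=[] holders={T5,T6}
Step 3: wait(T3) -> count=0 queue=[T3] holders={T5,T6}
Step 4: wait(T4) -> count=0 queue=[T3,T4] holders={T5,T6}
Step 5: wait(T2) -> count=0 queue=[T3,T4,T2] holders={T5,T6}
Step 6: signal(T6) -> count=0 queue=[T4,T2] holders={T3,T5}
Step 7: wait(T7) -> count=0 queue=[T4,T2,T7] holders={T3,T5}
Step 8: signal(T3) -> count=0 queue=[T2,T7] holders={T4,T5}
Step 9: wait(T1) -> count=0 queue=[T2,T7,T1] holders={T4,T5}
Step 10: wait(T6) -> count=0 queue=[T2,T7,T1,T6] holders={T4,T5}
Step 11: wait(T3) -> count=0 queue=[T2,T7,T1,T6,T3] holders={T4,T5}
Final holders: {T4,T5} -> T1 not in holders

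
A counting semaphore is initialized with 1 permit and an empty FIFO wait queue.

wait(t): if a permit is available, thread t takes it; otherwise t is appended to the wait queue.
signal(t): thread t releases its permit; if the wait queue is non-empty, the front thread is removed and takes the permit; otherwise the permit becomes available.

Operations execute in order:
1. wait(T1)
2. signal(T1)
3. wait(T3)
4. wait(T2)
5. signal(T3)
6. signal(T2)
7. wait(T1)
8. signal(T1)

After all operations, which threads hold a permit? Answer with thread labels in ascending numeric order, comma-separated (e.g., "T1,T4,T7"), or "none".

Step 1: wait(T1) -> count=0 queue=[] holders={T1}
Step 2: signal(T1) -> count=1 queue=[] holders={none}
Step 3: wait(T3) -> count=0 queue=[] holders={T3}
Step 4: wait(T2) -> count=0 queue=[T2] holders={T3}
Step 5: signal(T3) -> count=0 queue=[] holders={T2}
Step 6: signal(T2) -> count=1 queue=[] holders={none}
Step 7: wait(T1) -> count=0 queue=[] holders={T1}
Step 8: signal(T1) -> count=1 queue=[] holders={none}
Final holders: none

Answer: none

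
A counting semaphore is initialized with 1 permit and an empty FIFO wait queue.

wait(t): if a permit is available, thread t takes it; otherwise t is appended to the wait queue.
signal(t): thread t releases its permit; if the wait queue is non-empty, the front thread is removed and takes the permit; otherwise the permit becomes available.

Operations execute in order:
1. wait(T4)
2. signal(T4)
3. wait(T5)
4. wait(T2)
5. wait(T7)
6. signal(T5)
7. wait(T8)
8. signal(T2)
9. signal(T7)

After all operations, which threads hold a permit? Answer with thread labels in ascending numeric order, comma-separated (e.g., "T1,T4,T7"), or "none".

Answer: T8

Derivation:
Step 1: wait(T4) -> count=0 queue=[] holders={T4}
Step 2: signal(T4) -> count=1 queue=[] holders={none}
Step 3: wait(T5) -> count=0 queue=[] holders={T5}
Step 4: wait(T2) -> count=0 queue=[T2] holders={T5}
Step 5: wait(T7) -> count=0 queue=[T2,T7] holders={T5}
Step 6: signal(T5) -> count=0 queue=[T7] holders={T2}
Step 7: wait(T8) -> count=0 queue=[T7,T8] holders={T2}
Step 8: signal(T2) -> count=0 queue=[T8] holders={T7}
Step 9: signal(T7) -> count=0 queue=[] holders={T8}
Final holders: T8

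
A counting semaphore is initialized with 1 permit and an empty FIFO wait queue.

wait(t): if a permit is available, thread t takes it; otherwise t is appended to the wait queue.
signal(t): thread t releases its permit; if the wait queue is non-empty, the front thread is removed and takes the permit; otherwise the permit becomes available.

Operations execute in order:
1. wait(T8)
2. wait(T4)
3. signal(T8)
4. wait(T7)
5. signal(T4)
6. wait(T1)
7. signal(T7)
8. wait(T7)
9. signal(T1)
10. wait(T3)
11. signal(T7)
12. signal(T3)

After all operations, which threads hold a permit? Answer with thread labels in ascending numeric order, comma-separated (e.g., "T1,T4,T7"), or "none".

Step 1: wait(T8) -> count=0 queue=[] holders={T8}
Step 2: wait(T4) -> count=0 queue=[T4] holders={T8}
Step 3: signal(T8) -> count=0 queue=[] holders={T4}
Step 4: wait(T7) -> count=0 queue=[T7] holders={T4}
Step 5: signal(T4) -> count=0 queue=[] holders={T7}
Step 6: wait(T1) -> count=0 queue=[T1] holders={T7}
Step 7: signal(T7) -> count=0 queue=[] holders={T1}
Step 8: wait(T7) -> count=0 queue=[T7] holders={T1}
Step 9: signal(T1) -> count=0 queue=[] holders={T7}
Step 10: wait(T3) -> count=0 queue=[T3] holders={T7}
Step 11: signal(T7) -> count=0 queue=[] holders={T3}
Step 12: signal(T3) -> count=1 queue=[] holders={none}
Final holders: none

Answer: none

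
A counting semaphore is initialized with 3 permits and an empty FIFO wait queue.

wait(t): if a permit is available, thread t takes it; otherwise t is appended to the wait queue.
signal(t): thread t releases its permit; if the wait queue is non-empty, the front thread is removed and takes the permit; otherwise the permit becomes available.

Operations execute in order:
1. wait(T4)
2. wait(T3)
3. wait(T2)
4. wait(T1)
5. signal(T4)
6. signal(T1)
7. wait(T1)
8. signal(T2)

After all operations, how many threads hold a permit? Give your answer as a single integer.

Answer: 2

Derivation:
Step 1: wait(T4) -> count=2 queue=[] holders={T4}
Step 2: wait(T3) -> count=1 queue=[] holders={T3,T4}
Step 3: wait(T2) -> count=0 queue=[] holders={T2,T3,T4}
Step 4: wait(T1) -> count=0 queue=[T1] holders={T2,T3,T4}
Step 5: signal(T4) -> count=0 queue=[] holders={T1,T2,T3}
Step 6: signal(T1) -> count=1 queue=[] holders={T2,T3}
Step 7: wait(T1) -> count=0 queue=[] holders={T1,T2,T3}
Step 8: signal(T2) -> count=1 queue=[] holders={T1,T3}
Final holders: {T1,T3} -> 2 thread(s)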